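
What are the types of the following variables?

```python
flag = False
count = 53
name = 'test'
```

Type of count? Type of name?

count is int; name is str

int, str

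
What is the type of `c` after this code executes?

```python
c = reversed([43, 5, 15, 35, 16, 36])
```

reversed() on a list returns a list_reverseiterator

list_reverseiterator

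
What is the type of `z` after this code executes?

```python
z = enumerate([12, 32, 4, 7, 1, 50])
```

enumerate() returns an enumerate iterator object

enumerate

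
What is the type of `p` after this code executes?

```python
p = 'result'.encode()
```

str.encode() returns bytes

bytes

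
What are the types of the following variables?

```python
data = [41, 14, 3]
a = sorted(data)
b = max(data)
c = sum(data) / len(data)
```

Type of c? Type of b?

int / int returns float; max of ints returns int

float, int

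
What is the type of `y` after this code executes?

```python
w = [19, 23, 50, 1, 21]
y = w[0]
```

Indexing a list of ints returns int (w[0] = 19)

int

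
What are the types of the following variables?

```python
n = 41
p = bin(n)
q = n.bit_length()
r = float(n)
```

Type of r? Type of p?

float() returns float; bin() returns str

float, str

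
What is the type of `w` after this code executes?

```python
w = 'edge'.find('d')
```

str.find() returns int (index, or -1)

int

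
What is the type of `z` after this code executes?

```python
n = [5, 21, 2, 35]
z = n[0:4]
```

Slicing a list always returns a list

list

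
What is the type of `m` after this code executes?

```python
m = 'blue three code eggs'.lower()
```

str.lower() returns str

str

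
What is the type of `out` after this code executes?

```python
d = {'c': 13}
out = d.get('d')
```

dict.get() returns None when key 'd' is not found and no default given

NoneType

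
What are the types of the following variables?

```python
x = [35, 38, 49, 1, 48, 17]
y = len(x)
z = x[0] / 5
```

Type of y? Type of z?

len() returns int; int / int returns float

int, float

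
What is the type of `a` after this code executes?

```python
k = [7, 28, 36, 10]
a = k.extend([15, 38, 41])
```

list.extend() returns None

NoneType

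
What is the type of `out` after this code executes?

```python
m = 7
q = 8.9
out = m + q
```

int + float returns float (7 + 8.9 = 15.9)

float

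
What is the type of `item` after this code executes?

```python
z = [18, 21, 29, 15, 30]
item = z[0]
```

Indexing a list of ints returns int (z[0] = 18)

int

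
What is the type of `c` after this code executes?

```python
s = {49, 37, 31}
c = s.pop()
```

Popping from a set of ints returns int

int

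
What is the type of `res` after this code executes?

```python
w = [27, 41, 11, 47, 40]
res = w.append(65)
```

list.append() returns None (mutates in place)

NoneType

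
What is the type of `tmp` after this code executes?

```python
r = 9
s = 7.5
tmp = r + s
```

int + float returns float (9 + 7.5 = 16.5)

float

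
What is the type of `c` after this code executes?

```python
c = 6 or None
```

'or' returns first truthy value (6, int)

int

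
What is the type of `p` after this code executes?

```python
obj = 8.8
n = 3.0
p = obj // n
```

float // float returns float (floor division preserves float type)

float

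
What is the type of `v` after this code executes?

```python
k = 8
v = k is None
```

'is' comparison returns bool

bool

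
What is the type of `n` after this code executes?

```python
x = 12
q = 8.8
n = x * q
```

int * float returns float (12 * 8.8 = 105.6)

float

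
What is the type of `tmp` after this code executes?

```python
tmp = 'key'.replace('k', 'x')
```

str.replace() returns str

str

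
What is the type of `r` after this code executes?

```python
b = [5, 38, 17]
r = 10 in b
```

'in' operator returns bool

bool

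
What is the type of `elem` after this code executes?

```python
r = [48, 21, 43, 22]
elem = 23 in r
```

'in' operator returns bool

bool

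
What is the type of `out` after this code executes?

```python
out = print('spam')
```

print() returns None

NoneType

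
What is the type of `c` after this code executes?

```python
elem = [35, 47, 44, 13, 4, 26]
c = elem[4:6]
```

Slicing a list always returns a list

list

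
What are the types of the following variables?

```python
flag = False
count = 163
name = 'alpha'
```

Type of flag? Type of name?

flag is bool; name is str

bool, str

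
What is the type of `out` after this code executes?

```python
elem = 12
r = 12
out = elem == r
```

Equality comparison returns bool

bool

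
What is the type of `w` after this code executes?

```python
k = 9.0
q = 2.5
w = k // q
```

float // float returns float (floor division preserves float type)

float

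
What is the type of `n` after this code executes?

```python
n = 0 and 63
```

'and' returns the first falsy value (0, which is int)

int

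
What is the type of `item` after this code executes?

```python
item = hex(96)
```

hex() returns str representation

str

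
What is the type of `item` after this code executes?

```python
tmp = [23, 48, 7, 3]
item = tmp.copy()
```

list.copy() returns list

list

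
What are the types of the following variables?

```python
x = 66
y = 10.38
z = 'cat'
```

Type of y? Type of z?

y is float; z is str

float, str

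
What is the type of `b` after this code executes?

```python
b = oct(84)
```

oct() returns str representation

str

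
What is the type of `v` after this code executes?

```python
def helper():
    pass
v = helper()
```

A function with no return statement returns None

NoneType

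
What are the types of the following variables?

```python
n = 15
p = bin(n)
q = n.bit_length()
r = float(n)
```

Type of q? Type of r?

int.bit_length() returns int; float() returns float

int, float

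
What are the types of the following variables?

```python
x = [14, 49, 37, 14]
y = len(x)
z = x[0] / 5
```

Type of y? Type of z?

len() returns int; int / int returns float

int, float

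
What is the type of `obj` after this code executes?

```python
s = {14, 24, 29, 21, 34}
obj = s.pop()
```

Popping from a set of ints returns int

int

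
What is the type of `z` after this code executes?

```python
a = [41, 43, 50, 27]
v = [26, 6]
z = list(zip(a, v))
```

list(zip(...)) returns a list of tuples

list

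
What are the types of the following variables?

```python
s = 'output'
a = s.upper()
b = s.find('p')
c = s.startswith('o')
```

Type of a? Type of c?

str.upper() returns str; str.startswith() returns bool

str, bool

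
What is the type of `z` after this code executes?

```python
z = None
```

None has type NoneType

NoneType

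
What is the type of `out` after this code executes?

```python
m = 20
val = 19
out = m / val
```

int / int always returns float in Python 3 (20 / 19 = 1.05263)

float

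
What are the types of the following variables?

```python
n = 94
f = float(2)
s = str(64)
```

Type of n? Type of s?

n is int; s is str

int, str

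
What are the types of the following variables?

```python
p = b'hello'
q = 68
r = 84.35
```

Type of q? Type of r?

q is int; r is float

int, float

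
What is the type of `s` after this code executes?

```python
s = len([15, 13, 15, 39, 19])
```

len() always returns int

int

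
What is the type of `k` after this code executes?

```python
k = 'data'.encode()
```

str.encode() returns bytes

bytes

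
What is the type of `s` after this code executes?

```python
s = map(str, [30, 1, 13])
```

map() returns a map iterator object

map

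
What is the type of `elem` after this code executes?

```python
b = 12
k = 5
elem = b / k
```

int / int always returns float in Python 3 (12 / 5 = 2.4)

float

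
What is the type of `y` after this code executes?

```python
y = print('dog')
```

print() returns None

NoneType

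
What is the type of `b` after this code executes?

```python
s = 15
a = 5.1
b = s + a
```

int + float returns float (15 + 5.1 = 20.1)

float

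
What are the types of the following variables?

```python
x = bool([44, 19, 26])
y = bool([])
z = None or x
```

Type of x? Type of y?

bool() returns bool; bool() returns bool

bool, bool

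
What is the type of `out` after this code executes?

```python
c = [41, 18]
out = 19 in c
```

'in' operator returns bool

bool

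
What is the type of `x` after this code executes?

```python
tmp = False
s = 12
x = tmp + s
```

bool + int returns int (False is 0, so 0 + 12 = 12)

int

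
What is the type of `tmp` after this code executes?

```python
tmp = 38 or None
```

'or' returns first truthy value (38, int)

int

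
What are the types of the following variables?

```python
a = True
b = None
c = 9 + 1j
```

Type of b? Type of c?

b is NoneType; c is complex

NoneType, complex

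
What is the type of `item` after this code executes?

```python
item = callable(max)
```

callable() returns bool

bool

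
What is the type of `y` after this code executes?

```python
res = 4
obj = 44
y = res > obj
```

Comparison operators return bool

bool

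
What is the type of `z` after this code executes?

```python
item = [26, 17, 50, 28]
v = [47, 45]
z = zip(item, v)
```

zip() returns a zip iterator object

zip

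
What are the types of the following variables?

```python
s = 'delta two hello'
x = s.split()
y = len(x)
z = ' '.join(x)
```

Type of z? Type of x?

str.join() returns str; str.split() returns list

str, list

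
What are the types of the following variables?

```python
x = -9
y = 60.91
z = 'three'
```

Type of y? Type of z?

y is float; z is str

float, str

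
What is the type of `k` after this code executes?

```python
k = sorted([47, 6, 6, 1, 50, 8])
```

sorted() always returns list

list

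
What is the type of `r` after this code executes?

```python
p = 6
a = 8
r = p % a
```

int % int returns int (6 % 8 = 6)

int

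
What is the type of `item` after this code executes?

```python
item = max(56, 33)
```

max() of ints returns int

int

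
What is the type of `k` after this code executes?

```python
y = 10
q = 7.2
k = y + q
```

int + float returns float (10 + 7.2 = 17.2)

float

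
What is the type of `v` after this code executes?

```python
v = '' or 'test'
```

'or' returns first truthy value ('test', which is str)

str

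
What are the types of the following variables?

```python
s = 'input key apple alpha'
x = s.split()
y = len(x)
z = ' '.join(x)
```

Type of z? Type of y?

str.join() returns str; len() returns int

str, int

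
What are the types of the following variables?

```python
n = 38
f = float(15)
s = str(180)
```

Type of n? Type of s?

n is int; s is str

int, str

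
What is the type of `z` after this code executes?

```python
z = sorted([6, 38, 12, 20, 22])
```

sorted() always returns list

list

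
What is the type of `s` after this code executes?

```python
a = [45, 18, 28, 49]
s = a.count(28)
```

list.count() returns int

int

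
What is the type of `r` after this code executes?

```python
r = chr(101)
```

chr() returns str (single character)

str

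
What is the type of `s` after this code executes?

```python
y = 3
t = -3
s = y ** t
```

int ** negative int returns float

float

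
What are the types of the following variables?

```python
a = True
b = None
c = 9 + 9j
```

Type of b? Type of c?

b is NoneType; c is complex

NoneType, complex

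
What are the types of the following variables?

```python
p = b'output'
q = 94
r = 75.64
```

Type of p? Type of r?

p is bytes; r is float

bytes, float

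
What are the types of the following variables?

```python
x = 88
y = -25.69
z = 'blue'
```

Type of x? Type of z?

x is int; z is str

int, str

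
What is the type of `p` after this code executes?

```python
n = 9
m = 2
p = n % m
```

int % int returns int (9 % 2 = 1)

int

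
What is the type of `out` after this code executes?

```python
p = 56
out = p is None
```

'is' comparison returns bool

bool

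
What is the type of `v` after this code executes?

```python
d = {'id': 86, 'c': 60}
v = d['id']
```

Accessing dict[str, int] with key 'id' returns int value 86

int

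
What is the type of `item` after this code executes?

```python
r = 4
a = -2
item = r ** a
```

int ** negative int returns float

float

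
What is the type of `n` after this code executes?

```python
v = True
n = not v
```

'not' always returns bool

bool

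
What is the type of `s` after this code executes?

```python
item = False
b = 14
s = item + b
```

bool + int returns int (False is 0, so 0 + 14 = 14)

int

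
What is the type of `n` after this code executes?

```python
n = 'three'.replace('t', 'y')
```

str.replace() returns str

str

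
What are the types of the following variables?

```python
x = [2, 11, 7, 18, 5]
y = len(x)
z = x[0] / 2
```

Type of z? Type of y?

int / int returns float; len() returns int

float, int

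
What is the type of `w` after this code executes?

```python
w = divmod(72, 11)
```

divmod() returns a tuple (quotient, remainder)

tuple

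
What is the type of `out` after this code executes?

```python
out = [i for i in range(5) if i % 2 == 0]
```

A list comprehension [...] produces a list

list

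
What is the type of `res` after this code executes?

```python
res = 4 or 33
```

'or' returns the first truthy value (4, which is int)

int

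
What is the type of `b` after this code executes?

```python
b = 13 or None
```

'or' returns first truthy value (13, int)

int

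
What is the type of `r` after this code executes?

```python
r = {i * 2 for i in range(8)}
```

A set comprehension {expr for x in iterable} produces a set

set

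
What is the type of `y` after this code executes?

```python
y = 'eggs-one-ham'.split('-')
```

str.split() returns list

list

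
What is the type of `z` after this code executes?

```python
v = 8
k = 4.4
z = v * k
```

int * float returns float (8 * 4.4 = 35.2)

float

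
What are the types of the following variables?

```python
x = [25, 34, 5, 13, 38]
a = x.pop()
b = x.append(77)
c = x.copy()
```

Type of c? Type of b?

list.copy() returns list; list.append() returns None

list, NoneType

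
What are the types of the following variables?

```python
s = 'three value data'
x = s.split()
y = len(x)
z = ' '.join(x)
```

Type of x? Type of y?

str.split() returns list; len() returns int

list, int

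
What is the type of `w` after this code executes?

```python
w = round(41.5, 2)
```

round() with ndigits arg returns float

float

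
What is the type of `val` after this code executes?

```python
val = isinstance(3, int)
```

isinstance() returns bool

bool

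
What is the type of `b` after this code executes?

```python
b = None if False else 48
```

Ternary: condition is False, else branch (48) taken → int

int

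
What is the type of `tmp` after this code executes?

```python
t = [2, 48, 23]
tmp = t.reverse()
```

list.reverse() returns None

NoneType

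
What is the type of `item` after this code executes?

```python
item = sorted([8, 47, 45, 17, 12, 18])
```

sorted() always returns list

list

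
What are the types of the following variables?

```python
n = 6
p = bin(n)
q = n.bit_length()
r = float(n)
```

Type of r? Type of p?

float() returns float; bin() returns str

float, str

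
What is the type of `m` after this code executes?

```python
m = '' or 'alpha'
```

'or' returns first truthy value ('alpha', which is str)

str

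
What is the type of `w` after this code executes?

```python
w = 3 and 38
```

'and' returns the last value when all truthy (38, which is int)

int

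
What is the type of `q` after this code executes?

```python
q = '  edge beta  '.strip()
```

str.strip() returns str

str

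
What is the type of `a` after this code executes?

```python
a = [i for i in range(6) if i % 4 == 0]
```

A list comprehension [...] produces a list

list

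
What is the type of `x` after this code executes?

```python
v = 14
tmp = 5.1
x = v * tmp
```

int * float returns float (14 * 5.1 = 71.4)

float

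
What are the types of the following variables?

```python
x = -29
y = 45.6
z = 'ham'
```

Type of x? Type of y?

x is int; y is float

int, float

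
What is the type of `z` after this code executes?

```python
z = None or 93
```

'or' with None returns the other value (93, int)

int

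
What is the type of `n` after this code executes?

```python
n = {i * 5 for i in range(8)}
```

A set comprehension {expr for x in iterable} produces a set

set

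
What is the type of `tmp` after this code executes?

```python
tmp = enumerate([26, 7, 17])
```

enumerate() returns an enumerate iterator object

enumerate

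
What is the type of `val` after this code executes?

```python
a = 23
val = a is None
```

'is' comparison returns bool

bool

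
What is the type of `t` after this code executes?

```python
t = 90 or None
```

'or' returns first truthy value (90, int)

int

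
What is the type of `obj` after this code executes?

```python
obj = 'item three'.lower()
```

str.lower() returns str

str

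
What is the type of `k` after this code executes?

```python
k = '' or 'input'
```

'or' returns first truthy value ('input', which is str)

str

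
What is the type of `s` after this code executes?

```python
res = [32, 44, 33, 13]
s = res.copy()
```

list.copy() returns list

list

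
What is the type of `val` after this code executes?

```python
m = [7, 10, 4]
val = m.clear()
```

list.clear() returns None

NoneType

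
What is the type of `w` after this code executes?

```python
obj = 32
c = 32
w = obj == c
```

Equality comparison returns bool

bool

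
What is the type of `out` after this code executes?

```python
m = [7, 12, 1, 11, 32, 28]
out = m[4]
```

Indexing a list of ints returns int (m[4] = 32)

int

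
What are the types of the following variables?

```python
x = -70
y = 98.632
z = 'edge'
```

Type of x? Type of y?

x is int; y is float

int, float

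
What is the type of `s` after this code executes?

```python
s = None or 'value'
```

'or' with None returns the other value ('value', str)

str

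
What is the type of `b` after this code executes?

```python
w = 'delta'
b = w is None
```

'is' comparison returns bool

bool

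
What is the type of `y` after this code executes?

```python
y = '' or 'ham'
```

'or' returns first truthy value ('ham', which is str)

str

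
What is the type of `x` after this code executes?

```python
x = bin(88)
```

bin() returns str representation

str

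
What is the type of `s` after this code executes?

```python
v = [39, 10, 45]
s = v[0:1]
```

Slicing a list always returns a list

list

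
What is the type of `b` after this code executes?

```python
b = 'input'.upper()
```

str.upper() returns str

str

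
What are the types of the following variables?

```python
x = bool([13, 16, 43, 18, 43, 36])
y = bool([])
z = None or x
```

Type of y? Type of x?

bool() returns bool; bool() returns bool

bool, bool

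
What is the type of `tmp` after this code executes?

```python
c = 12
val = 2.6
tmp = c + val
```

int + float returns float (12 + 2.6 = 14.6)

float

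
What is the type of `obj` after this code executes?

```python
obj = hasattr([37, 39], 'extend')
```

hasattr() returns bool

bool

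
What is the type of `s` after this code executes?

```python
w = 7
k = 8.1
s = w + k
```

int + float returns float (7 + 8.1 = 15.1)

float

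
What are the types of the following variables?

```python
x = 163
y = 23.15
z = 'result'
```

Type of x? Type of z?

x is int; z is str

int, str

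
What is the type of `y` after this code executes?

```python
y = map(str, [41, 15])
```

map() returns a map iterator object

map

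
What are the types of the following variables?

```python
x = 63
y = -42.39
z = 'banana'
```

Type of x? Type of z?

x is int; z is str

int, str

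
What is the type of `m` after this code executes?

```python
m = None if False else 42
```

Ternary: condition is False, else branch (42) taken → int

int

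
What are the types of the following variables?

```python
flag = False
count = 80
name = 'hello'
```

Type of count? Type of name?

count is int; name is str

int, str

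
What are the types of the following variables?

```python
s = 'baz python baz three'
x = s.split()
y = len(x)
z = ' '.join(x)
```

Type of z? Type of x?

str.join() returns str; str.split() returns list

str, list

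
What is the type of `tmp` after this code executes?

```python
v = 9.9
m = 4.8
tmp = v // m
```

float // float returns float (floor division preserves float type)

float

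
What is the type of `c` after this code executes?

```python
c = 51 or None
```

'or' returns first truthy value (51, int)

int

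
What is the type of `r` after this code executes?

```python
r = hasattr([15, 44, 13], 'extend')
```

hasattr() returns bool

bool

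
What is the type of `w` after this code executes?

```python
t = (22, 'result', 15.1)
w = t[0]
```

Index 0 of tuple is 22 which is int

int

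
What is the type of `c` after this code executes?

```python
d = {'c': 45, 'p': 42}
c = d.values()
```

.values() returns a dict_values view object

dict_values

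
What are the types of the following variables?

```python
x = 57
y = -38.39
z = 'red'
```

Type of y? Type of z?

y is float; z is str

float, str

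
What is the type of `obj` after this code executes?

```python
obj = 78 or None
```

'or' returns first truthy value (78, int)

int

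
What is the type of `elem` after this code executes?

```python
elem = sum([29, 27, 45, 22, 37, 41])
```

sum() of ints returns int

int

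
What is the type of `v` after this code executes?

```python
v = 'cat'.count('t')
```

str.count() returns int

int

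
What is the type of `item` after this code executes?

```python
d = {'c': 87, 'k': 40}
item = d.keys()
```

.keys() returns a dict_keys view object

dict_keys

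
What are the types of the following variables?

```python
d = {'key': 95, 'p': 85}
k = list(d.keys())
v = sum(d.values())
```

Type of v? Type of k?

sum of int values returns int; list(...) returns list

int, list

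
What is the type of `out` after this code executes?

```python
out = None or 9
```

'or' with None returns the other value (9, int)

int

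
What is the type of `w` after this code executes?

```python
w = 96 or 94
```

'or' returns the first truthy value (96, which is int)

int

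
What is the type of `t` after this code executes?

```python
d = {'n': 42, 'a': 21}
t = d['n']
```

Accessing dict[str, int] with key 'n' returns int value 42

int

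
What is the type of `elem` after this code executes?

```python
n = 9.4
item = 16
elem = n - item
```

float - int returns float (9.4 - 16 = -6.6)

float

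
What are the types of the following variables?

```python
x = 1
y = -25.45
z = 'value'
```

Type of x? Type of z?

x is int; z is str

int, str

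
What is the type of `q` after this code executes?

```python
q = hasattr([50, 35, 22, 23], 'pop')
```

hasattr() returns bool

bool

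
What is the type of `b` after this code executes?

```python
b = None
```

None has type NoneType

NoneType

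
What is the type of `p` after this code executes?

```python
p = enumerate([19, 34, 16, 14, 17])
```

enumerate() returns an enumerate iterator object

enumerate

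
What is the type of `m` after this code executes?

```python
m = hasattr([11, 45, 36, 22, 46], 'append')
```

hasattr() returns bool

bool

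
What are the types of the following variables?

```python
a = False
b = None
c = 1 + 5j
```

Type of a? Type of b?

a is bool; b is NoneType

bool, NoneType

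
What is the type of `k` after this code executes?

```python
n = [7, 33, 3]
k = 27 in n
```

'in' operator returns bool

bool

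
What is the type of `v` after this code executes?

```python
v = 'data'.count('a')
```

str.count() returns int

int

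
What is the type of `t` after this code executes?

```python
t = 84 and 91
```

'and' returns the last value when all truthy (91, which is int)

int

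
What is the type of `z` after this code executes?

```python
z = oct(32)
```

oct() returns str representation

str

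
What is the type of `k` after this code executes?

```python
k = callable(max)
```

callable() returns bool

bool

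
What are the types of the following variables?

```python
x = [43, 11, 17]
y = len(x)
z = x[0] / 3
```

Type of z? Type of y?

int / int returns float; len() returns int

float, int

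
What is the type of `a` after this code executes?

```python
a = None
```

None has type NoneType

NoneType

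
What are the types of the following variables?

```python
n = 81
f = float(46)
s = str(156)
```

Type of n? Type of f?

n is int; f is float

int, float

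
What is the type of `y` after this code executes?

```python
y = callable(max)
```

callable() returns bool

bool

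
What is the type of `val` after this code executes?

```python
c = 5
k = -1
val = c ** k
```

int ** negative int returns float

float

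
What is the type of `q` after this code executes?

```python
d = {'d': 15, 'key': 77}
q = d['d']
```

Accessing dict[str, int] with key 'd' returns int value 15

int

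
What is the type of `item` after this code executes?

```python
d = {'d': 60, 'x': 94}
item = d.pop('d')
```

dict.pop() returns the value (int)

int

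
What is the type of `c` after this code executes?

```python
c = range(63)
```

range() returns a range object

range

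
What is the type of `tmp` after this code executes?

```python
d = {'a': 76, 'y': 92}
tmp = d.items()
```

dict.items() returns a dict_items view

dict_items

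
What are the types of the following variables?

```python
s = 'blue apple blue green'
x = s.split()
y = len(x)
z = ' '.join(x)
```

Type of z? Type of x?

str.join() returns str; str.split() returns list

str, list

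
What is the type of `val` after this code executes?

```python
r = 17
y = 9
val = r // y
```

int // int returns int (17 // 9 = 1)

int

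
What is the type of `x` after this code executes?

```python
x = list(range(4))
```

list(range(...)) returns list

list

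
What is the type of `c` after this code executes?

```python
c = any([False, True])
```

any() returns bool

bool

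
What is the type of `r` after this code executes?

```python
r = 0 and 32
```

'and' returns the first falsy value (0, which is int)

int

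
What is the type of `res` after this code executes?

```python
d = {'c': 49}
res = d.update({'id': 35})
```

dict.update() returns None

NoneType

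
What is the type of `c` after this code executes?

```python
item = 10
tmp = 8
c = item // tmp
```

int // int returns int (10 // 8 = 1)

int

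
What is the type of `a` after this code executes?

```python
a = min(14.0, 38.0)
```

min() of floats returns float

float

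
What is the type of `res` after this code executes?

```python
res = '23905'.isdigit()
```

str.isdigit() returns bool

bool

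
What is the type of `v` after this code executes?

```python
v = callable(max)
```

callable() returns bool

bool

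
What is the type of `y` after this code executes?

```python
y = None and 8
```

'and' returns first falsy value (None)

NoneType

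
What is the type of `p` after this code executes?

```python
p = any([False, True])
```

any() returns bool

bool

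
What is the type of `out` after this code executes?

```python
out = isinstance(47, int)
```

isinstance() returns bool

bool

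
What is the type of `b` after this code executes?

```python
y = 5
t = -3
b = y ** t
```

int ** negative int returns float

float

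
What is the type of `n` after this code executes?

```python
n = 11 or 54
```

'or' returns the first truthy value (11, which is int)

int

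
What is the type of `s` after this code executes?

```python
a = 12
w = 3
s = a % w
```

int % int returns int (12 % 3 = 0)

int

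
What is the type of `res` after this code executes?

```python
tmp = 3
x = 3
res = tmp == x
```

Equality comparison returns bool

bool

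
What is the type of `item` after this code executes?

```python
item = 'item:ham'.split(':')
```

str.split() returns list

list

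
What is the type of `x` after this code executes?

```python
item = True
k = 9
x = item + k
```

bool + int returns int (True is 1, so 1 + 9 = 10)

int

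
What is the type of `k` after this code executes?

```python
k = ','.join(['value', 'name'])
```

str.join() returns str

str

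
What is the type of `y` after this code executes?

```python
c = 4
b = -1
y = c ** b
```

int ** negative int returns float

float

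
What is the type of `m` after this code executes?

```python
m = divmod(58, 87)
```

divmod() returns a tuple (quotient, remainder)

tuple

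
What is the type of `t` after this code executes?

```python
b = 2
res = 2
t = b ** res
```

int ** positive int returns int (2 ** 2 = 4)

int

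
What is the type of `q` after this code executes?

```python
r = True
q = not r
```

'not' always returns bool

bool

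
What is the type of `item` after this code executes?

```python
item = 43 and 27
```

'and' returns the last value when all truthy (27, which is int)

int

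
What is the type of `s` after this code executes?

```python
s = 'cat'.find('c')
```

str.find() returns int (index, or -1)

int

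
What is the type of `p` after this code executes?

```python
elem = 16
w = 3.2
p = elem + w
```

int + float returns float (16 + 3.2 = 19.2)

float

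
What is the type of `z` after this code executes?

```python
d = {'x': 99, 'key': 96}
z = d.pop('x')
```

dict.pop() returns the value (int)

int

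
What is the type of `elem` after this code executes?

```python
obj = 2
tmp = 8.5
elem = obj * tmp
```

int * float returns float (2 * 8.5 = 17.0)

float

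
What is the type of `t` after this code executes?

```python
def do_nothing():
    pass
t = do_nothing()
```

A function with no return statement returns None

NoneType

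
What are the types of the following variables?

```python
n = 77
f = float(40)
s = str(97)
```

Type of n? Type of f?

n is int; f is float

int, float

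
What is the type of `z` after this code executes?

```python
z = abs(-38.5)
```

abs() of float returns float

float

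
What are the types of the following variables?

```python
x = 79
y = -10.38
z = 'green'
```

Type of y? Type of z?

y is float; z is str

float, str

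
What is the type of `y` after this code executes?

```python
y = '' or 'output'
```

'or' returns first truthy value ('output', which is str)

str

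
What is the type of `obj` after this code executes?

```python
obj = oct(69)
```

oct() returns str representation

str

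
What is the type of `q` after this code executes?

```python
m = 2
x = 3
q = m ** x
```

int ** positive int returns int (2 ** 3 = 8)

int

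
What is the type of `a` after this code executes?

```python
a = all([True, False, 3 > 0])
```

all() returns bool

bool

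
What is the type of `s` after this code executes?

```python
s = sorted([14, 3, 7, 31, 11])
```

sorted() always returns list

list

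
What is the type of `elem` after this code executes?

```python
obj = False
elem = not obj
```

'not' always returns bool

bool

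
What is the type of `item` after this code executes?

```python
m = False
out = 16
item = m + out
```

bool + int returns int (False is 0, so 0 + 16 = 16)

int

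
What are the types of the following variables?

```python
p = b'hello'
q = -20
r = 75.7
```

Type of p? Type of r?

p is bytes; r is float

bytes, float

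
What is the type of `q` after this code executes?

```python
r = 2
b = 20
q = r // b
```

int // int returns int (2 // 20 = 0)

int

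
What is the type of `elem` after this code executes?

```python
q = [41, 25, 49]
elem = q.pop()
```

list.pop() returns the popped element (int here)

int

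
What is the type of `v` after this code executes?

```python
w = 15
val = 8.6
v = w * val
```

int * float returns float (15 * 8.6 = 129.0)

float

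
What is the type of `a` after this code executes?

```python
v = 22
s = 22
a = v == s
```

Equality comparison returns bool

bool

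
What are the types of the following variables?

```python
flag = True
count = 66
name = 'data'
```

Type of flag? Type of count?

flag is bool; count is int

bool, int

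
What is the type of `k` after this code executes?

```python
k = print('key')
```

print() returns None

NoneType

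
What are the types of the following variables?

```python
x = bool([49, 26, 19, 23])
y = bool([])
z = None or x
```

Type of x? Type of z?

bool() returns bool; None or <bool> returns the bool

bool, bool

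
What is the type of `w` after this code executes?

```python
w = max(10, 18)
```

max() of ints returns int

int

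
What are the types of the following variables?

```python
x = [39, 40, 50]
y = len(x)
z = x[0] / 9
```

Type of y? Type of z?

len() returns int; int / int returns float

int, float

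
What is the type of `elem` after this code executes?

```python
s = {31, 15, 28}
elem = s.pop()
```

Popping from a set of ints returns int

int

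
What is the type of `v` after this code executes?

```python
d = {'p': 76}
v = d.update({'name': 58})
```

dict.update() returns None

NoneType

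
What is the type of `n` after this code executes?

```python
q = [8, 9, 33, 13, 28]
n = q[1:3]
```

Slicing a list always returns a list

list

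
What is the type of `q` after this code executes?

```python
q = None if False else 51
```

Ternary: condition is False, else branch (51) taken → int

int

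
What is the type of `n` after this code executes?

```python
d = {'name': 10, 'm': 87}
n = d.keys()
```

.keys() returns a dict_keys view object

dict_keys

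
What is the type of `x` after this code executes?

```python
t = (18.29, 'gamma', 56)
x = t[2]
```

Index 2 of tuple is 56 which is int

int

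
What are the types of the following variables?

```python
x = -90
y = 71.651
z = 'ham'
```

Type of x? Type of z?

x is int; z is str

int, str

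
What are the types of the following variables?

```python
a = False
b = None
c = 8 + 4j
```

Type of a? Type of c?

a is bool; c is complex

bool, complex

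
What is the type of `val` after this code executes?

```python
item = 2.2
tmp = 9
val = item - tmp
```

float - int returns float (2.2 - 9 = -6.8)

float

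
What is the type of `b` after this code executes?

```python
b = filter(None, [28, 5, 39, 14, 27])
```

filter() returns a filter iterator object

filter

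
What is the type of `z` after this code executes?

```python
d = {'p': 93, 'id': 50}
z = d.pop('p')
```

dict.pop() returns the value (int)

int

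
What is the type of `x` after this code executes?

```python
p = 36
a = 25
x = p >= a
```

Comparison operators return bool

bool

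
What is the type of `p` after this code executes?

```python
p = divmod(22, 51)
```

divmod() returns a tuple (quotient, remainder)

tuple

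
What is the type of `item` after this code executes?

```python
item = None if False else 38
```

Ternary: condition is False, else branch (38) taken → int

int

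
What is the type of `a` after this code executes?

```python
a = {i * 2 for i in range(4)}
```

A set comprehension {expr for x in iterable} produces a set

set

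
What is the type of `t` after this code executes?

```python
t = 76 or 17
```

'or' returns the first truthy value (76, which is int)

int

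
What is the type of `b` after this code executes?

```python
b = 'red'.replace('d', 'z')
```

str.replace() returns str

str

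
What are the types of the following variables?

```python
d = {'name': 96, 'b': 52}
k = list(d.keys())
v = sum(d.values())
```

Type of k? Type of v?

list(...) returns list; sum of int values returns int

list, int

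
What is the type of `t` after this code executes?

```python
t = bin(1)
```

bin() returns str representation

str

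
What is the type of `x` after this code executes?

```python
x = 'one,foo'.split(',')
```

str.split() returns list

list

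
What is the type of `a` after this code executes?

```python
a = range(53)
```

range() returns a range object

range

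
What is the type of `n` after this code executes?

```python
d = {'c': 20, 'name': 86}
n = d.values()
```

.values() returns a dict_values view object

dict_values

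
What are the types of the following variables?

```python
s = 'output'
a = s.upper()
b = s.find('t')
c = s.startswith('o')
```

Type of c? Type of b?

str.startswith() returns bool; str.find() returns int

bool, int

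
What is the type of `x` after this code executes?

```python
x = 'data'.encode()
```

str.encode() returns bytes

bytes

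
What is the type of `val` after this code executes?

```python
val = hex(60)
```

hex() returns str representation

str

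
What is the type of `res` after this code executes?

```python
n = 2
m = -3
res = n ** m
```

int ** negative int returns float

float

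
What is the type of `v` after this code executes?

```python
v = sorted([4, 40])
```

sorted() always returns list

list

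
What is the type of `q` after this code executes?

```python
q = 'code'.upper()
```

str.upper() returns str

str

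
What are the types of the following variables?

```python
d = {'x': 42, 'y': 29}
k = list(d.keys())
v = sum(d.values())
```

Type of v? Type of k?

sum of int values returns int; list(...) returns list

int, list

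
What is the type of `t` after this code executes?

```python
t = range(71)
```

range() returns a range object

range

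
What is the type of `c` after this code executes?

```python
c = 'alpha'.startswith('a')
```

str.startswith() returns bool

bool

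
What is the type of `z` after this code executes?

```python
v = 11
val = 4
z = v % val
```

int % int returns int (11 % 4 = 3)

int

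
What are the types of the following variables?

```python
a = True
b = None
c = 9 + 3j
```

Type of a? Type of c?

a is bool; c is complex

bool, complex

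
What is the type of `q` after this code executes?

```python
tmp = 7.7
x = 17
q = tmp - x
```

float - int returns float (7.7 - 17 = -9.3)

float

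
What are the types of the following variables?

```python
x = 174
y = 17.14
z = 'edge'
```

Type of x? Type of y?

x is int; y is float

int, float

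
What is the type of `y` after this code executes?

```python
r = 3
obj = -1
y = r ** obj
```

int ** negative int returns float

float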